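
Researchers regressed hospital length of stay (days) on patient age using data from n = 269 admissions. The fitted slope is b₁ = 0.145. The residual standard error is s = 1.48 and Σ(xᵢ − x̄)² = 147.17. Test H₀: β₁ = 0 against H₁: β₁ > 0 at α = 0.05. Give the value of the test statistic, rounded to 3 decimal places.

SE(b₁) = s/√Sₓₓ = 1.48/√147.17 = 0.121998.
t = 0.145 / 0.121998 = 1.189.
df = n − 2 = 267.
One-sided p ≈ 0.1178, which is ≥ 0.05, so fail to reject H₀.
The data do not give significant evidence that the true slope on patient age is positive.

t = 1.189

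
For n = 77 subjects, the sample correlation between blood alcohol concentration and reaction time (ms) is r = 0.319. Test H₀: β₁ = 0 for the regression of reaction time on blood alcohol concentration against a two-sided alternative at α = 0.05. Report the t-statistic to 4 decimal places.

t = 2.9149

t = r·√(n − 2)/√(1 − r²) = 0.319·√75/√0.898239 = 2.9149.
df = n − 2 = 75.
Two-sided p ≈ 0.0047, which is < 0.05, so reject H₀.
There is evidence of a linear association between blood alcohol concentration and reaction time.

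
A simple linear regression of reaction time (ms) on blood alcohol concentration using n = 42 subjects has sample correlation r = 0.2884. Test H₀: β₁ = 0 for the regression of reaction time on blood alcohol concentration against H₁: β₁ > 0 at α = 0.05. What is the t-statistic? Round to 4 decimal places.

t = 1.9049

t = r·√(n − 2)/√(1 − r²) = 0.2884·√40/√0.916825 = 1.9049.
df = n − 2 = 40.
One-sided p ≈ 0.0320, which is < 0.05, so reject H₀.
There is evidence of a linear association between blood alcohol concentration and reaction time.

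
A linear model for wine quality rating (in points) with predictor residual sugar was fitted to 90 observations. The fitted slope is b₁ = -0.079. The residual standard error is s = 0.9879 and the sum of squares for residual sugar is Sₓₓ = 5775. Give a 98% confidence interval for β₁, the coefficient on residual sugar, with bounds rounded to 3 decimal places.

(-0.110, -0.048)

SE(b₁) = s/√Sₓₓ = 0.9879/√5775 = 0.0129998.
df = n − 2 = 88.
t* = t_{0.01, 88} = 2.369472.
Margin = t* × SE = 2.369472 × 0.0129998 = 0.03080.
CI: -0.079 ± 0.03080 → (-0.110, -0.048).
With 98% confidence, each one-unit increase in residual sugar is associated with a change of between -0.110 and -0.048 points in wine quality rating.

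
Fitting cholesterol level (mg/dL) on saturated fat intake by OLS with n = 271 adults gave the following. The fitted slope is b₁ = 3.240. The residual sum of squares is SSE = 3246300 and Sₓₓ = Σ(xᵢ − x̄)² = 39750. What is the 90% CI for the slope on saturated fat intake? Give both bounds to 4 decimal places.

MSE = SSE/(n − 2) = 3246300/269 = 12068.
SE(b₁) = √(MSE/Sₓₓ) = √(12068/39750) = 0.550997.
df = n − 2 = 269.
t* = t_{0.05, 269} = 1.650538.
Margin = t* × SE = 1.650538 × 0.550997 = 0.909442.
CI: 3.240 ± 0.909442 → (2.3306, 4.1494).
With 90% confidence, each one-unit increase in saturated fat intake is associated with a change of between 2.3306 and 4.1494 mg/dL in cholesterol level.

(2.3306, 4.1494)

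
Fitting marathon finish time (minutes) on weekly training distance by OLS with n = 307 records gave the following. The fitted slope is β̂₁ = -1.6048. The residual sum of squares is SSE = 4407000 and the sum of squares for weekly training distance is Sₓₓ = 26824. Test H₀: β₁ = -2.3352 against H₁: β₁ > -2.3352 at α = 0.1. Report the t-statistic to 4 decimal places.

t = 0.9952

MSE = SSE/(n − 2) = 4407000/305 = 14449.2.
SE(β̂₁) = √(MSE/Sₓₓ) = √(14449.2/26824) = 0.733939.
t = (-1.6048 − (-2.3352)) / 0.733939 = 0.9952.
df = n − 2 = 305.
One-sided p ≈ 0.1602, which is ≥ 0.1, so fail to reject H₀.
The data do not give significant evidence that the true slope on weekly training distance exceeds -2.3352 minutes per unit.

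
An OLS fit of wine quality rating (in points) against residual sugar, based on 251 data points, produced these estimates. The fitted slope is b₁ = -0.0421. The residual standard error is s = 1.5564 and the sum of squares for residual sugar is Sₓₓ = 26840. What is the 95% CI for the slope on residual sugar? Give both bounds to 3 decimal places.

(-0.061, -0.023)

SE(b₁) = s/√Sₓₓ = 1.5564/√26840 = 0.00950014.
df = n − 2 = 249.
t* = t_{0.025, 249} = 1.969537.
Margin = t* × SE = 1.969537 × 0.00950014 = 0.01871.
CI: -0.0421 ± 0.01871 → (-0.061, -0.023).
With 95% confidence, each one-unit increase in residual sugar is associated with a change of between -0.061 and -0.023 points in wine quality rating.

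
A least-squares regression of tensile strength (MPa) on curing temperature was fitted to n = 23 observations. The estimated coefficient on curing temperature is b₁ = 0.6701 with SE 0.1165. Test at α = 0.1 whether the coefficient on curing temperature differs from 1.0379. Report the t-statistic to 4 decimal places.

H₀: β₁ = 1.0379 vs H₁: β₁ ≠ 1.0379.
t = (b₁ − β₁⁰)/SE = (0.6701 − 1.0379) / 0.1165 = -3.1571.
df = n − 2 = 23 − 2 = 21.
Two-sided p ≈ 0.0048, which is < 0.1, so reject H₀.
There is evidence that the true slope on curing temperature differs from 1.0379 MPa per unit.

t = -3.1571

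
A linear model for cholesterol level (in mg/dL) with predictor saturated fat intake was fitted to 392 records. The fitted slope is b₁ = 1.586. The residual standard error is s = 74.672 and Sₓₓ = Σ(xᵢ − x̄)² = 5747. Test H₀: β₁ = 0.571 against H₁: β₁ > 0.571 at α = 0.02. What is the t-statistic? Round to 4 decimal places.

SE(b₁) = s/√Sₓₓ = 74.672/√5747 = 0.985002.
t = (1.586 − 0.571) / 0.985002 = 1.0305.
df = n − 2 = 390.
One-sided p ≈ 0.1517, which is ≥ 0.02, so fail to reject H₀.
The data do not give significant evidence that the true slope on saturated fat intake exceeds 0.571 mg/dL per unit.

t = 1.0305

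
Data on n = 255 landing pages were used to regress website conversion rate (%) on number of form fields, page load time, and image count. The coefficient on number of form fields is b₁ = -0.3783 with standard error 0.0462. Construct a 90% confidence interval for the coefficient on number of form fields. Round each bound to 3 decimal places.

(-0.455, -0.302)

df = n − k − 1 = 255 − 3 − 1 = 251.
t* = t_{0.05, 251} = 1.650947.
Margin = t* × SE = 1.650947 × 0.0462 = 0.07627.
CI: -0.3783 ± 0.07627 → (-0.455, -0.302).
With 90% confidence, each one-unit increase in number of form fields is associated with a change of between -0.455 and -0.302 % in website conversion rate, holding the other predictors fixed.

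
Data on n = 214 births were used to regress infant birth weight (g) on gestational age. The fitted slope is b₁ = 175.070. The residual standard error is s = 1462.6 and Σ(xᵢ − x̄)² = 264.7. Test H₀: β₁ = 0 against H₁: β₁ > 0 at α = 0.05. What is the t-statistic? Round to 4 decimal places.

SE(b₁) = s/√Sₓₓ = 1462.6/√264.7 = 89.8977.
t = 175.070 / 89.8977 = 1.9474.
df = n − 2 = 212.
One-sided p ≈ 0.0264, which is < 0.05, so reject H₀.
There is evidence that the true slope on gestational age is positive.

t = 1.9474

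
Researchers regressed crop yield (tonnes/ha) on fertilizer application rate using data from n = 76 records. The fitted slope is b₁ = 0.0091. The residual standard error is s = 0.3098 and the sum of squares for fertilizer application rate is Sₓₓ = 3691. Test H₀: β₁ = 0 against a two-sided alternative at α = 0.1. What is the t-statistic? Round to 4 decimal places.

t = 1.7846

SE(b₁) = s/√Sₓₓ = 0.3098/√3691 = 0.00509929.
t = 0.0091 / 0.00509929 = 1.7846.
df = n − 2 = 74.
Two-sided p ≈ 0.0784, which is < 0.1, so reject H₀.
There is evidence that fertilizer application rate is associated with crop yield.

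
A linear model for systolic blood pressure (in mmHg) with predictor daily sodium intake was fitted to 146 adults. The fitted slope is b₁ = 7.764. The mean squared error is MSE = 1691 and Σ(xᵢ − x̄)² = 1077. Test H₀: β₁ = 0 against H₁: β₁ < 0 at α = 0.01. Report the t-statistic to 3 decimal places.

SE(b₁) = √(MSE/Sₓₓ) = √(1691/1077) = 1.25304.
t = 7.764 / 1.25304 = 6.196.
df = n − 2 = 144.
One-sided p ≈ 1.0000, which is ≥ 0.01, so fail to reject H₀.
The data do not give significant evidence that the true slope on daily sodium intake is negative.

t = 6.196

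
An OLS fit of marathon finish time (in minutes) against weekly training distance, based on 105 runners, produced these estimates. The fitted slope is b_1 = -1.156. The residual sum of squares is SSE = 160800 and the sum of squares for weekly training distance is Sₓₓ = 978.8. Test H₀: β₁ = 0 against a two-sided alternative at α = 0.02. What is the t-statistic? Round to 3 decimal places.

t = -0.915

MSE = SSE/(n − 2) = 160800/103 = 1561.17.
SE(b_1) = √(MSE/Sₓₓ) = √(1561.17/978.8) = 1.26292.
t = -1.156 / 1.26292 = -0.915.
df = n − 2 = 103.
Two-sided p ≈ 0.3622, which is ≥ 0.02, so fail to reject H₀.
The data do not give significant evidence of an association between weekly training distance and marathon finish time.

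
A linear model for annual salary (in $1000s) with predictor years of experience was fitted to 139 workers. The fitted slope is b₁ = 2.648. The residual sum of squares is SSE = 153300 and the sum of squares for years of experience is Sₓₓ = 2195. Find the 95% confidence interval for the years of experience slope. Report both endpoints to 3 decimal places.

(1.236, 4.060)

MSE = SSE/(n − 2) = 153300/137 = 1118.98.
SE(b₁) = √(MSE/Sₓₓ) = √(1118.98/2195) = 0.713992.
df = n − 2 = 137.
t* = t_{0.025, 137} = 1.977431.
Margin = t* × SE = 1.977431 × 0.713992 = 1.41187.
CI: 2.648 ± 1.41187 → (1.236, 4.060).
With 95% confidence, each one-unit increase in years of experience is associated with a change of between 1.236 and 4.060 $1000s in annual salary.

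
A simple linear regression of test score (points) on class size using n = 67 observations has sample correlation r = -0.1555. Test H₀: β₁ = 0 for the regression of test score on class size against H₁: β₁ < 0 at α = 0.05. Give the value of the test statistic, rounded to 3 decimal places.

t = -1.269

t = r·√(n − 2)/√(1 − r²) = -0.1555·√65/√0.97582 = -1.269.
df = n − 2 = 65.
One-sided p ≈ 0.1045, which is ≥ 0.05, so fail to reject H₀.
The data do not give significant evidence of a linear association between class size and test score.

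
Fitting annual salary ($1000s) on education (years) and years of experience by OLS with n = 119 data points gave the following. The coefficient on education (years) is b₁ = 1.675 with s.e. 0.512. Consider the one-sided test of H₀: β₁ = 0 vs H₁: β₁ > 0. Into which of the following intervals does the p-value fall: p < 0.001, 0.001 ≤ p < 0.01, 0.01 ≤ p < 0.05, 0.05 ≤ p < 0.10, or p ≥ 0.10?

t = 1.675 / 0.512 = 3.271.
df = n − k − 1 = 119 − 2 − 1 = 116.
One-sided p = P(T_{116} > t) ≈ 0.0007.
So p < 0.001.

p < 0.001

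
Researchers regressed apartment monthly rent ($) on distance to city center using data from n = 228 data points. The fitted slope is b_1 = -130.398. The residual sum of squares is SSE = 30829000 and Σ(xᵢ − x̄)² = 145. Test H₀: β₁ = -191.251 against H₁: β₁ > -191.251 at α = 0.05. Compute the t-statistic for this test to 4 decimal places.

MSE = SSE/(n − 2) = 30829000/226 = 136412.
SE(b_1) = √(MSE/Sₓₓ) = √(136412/145) = 30.672.
t = (-130.398 − (-191.251)) / 30.672 = 1.9840.
df = n − 2 = 226.
One-sided p ≈ 0.0242, which is < 0.05, so reject H₀.
There is evidence that the true slope on distance to city center exceeds -191.251 $ per unit.

t = 1.9840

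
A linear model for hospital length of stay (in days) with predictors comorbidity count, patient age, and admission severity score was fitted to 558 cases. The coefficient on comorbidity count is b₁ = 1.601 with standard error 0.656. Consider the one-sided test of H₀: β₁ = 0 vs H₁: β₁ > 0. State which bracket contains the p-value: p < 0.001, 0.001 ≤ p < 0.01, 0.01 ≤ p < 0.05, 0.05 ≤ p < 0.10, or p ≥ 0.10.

0.001 ≤ p < 0.01

t = 1.601 / 0.656 = 2.441.
df = n − k − 1 = 558 − 3 − 1 = 554.
One-sided p = P(T_{554} > t) ≈ 0.0075.
So 0.001 ≤ p < 0.01.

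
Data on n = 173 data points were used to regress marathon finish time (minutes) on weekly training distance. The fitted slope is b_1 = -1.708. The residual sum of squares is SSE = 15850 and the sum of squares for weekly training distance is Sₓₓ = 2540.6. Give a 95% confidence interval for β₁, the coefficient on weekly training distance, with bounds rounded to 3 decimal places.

MSE = SSE/(n − 2) = 15850/171 = 92.6901.
SE(b_1) = √(MSE/Sₓₓ) = √(92.6901/2540.6) = 0.191007.
df = n − 2 = 171.
t* = t_{0.025, 171} = 1.973934.
Margin = t* × SE = 1.973934 × 0.191007 = 0.37703.
CI: -1.708 ± 0.37703 → (-2.085, -1.331).
With 95% confidence, each one-unit increase in weekly training distance is associated with a change of between -2.085 and -1.331 minutes in marathon finish time.

(-2.085, -1.331)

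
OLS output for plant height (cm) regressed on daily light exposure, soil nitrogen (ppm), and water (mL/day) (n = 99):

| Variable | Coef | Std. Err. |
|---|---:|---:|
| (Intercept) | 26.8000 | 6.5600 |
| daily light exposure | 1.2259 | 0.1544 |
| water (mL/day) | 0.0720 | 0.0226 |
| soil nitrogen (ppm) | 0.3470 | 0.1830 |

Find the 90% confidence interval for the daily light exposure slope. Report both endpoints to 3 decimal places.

(0.969, 1.482)

Read off: b = 1.2259, SE = 0.1544 for daily light exposure.
df = n − k − 1 = 99 − 3 − 1 = 95.
t* = t_{0.05, 95} = 1.661052.
Margin = t* × SE = 1.661052 × 0.1544 = 0.25647.
CI: 1.2259 ± 0.25647 → (0.969, 1.482).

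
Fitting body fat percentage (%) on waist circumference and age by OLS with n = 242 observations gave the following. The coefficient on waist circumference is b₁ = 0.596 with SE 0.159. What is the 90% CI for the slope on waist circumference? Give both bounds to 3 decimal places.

(0.333, 0.859)

df = n − k − 1 = 242 − 2 − 1 = 239.
t* = t_{0.05, 239} = 1.651254.
Margin = t* × SE = 1.651254 × 0.159 = 0.26255.
CI: 0.596 ± 0.26255 → (0.333, 0.859).
With 90% confidence, each one-unit increase in waist circumference is associated with a change of between 0.333 and 0.859 % in body fat percentage, holding the other predictors fixed.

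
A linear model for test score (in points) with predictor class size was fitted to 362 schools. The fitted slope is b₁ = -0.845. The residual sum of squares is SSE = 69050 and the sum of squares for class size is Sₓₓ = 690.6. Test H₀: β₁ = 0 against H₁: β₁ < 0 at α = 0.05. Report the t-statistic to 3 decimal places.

MSE = SSE/(n − 2) = 69050/360 = 191.806.
SE(b₁) = √(MSE/Sₓₓ) = √(191.806/690.6) = 0.527008.
t = -0.845 / 0.527008 = -1.603.
df = n − 2 = 360.
One-sided p ≈ 0.0549, which is ≥ 0.05, so fail to reject H₀.
The data do not give significant evidence that the true slope on class size is negative.

t = -1.603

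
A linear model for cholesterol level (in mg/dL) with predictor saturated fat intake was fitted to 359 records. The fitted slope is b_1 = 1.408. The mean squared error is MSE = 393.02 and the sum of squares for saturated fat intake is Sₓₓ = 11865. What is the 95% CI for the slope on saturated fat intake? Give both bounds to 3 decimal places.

SE(b_1) = √(MSE/Sₓₓ) = √(393.02/11865) = 0.182001.
df = n − 2 = 357.
t* = t_{0.025, 357} = 1.966631.
Margin = t* × SE = 1.966631 × 0.182001 = 0.35793.
CI: 1.408 ± 0.35793 → (1.050, 1.766).
With 95% confidence, each one-unit increase in saturated fat intake is associated with a change of between 1.050 and 1.766 mg/dL in cholesterol level.

(1.050, 1.766)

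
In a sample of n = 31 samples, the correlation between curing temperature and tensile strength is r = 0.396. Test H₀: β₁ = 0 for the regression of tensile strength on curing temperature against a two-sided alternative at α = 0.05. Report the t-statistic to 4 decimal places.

t = 2.3224

t = r·√(n − 2)/√(1 − r²) = 0.396·√29/√0.843184 = 2.3224.
df = n − 2 = 29.
Two-sided p ≈ 0.0274, which is < 0.05, so reject H₀.
There is evidence of a linear association between curing temperature and tensile strength.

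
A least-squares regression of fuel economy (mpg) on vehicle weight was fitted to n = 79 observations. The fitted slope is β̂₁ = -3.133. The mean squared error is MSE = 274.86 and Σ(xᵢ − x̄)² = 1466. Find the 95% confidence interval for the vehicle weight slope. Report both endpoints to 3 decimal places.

(-3.995, -2.271)

SE(β̂₁) = √(MSE/Sₓₓ) = √(274.86/1466) = 0.433001.
df = n − 2 = 77.
t* = t_{0.025, 77} = 1.991254.
Margin = t* × SE = 1.991254 × 0.433001 = 0.86221.
CI: -3.133 ± 0.86221 → (-3.995, -2.271).
With 95% confidence, each one-unit increase in vehicle weight is associated with a change of between -3.995 and -2.271 mpg in fuel economy.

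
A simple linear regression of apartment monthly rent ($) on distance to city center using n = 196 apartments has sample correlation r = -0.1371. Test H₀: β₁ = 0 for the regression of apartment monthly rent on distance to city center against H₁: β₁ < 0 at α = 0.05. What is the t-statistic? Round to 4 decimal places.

t = -1.9278

t = r·√(n − 2)/√(1 − r²) = -0.1371·√194/√0.981204 = -1.9278.
df = n − 2 = 194.
One-sided p ≈ 0.0277, which is < 0.05, so reject H₀.
There is evidence of a linear association between distance to city center and apartment monthly rent.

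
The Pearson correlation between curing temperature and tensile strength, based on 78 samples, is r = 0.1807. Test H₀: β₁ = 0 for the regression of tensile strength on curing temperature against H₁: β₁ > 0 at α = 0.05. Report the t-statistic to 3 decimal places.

t = r·√(n − 2)/√(1 − r²) = 0.1807·√76/√0.967348 = 1.602.
df = n − 2 = 76.
One-sided p ≈ 0.0567, which is ≥ 0.05, so fail to reject H₀.
The data do not give significant evidence of a linear association between curing temperature and tensile strength.

t = 1.602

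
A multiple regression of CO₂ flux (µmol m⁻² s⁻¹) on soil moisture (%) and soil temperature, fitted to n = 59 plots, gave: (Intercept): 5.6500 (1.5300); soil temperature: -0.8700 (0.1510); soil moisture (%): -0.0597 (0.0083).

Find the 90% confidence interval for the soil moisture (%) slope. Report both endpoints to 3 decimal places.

(-0.074, -0.046)

Read off: b = -0.0597, SE = 0.0083 for soil moisture (%).
df = n − k − 1 = 59 − 2 − 1 = 56.
t* = t_{0.05, 56} = 1.672522.
Margin = t* × SE = 1.672522 × 0.0083 = 0.01388.
CI: -0.0597 ± 0.01388 → (-0.074, -0.046).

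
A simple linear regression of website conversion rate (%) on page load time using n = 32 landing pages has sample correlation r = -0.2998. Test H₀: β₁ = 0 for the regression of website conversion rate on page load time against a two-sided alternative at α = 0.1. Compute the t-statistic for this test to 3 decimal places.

t = -1.721

t = r·√(n − 2)/√(1 − r²) = -0.2998·√30/√0.91012 = -1.721.
df = n − 2 = 30.
Two-sided p ≈ 0.0955, which is < 0.1, so reject H₀.
There is evidence of a linear association between page load time and website conversion rate.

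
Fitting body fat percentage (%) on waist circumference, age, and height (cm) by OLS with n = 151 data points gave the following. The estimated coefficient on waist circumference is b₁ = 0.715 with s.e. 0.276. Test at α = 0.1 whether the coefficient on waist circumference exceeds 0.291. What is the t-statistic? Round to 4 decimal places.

t = 1.5362

H₀: β₁ = 0.291 vs H₁: β₁ > 0.291.
t = (b₁ − β₁⁰)/SE = (0.715 − 0.291) / 0.276 = 1.5362.
df = n − k − 1 = 151 − 3 − 1 = 147.
One-sided p ≈ 0.0633, which is < 0.1, so reject H₀.
There is evidence that the true slope on waist circumference exceeds 0.291 % per unit, holding the other predictors fixed.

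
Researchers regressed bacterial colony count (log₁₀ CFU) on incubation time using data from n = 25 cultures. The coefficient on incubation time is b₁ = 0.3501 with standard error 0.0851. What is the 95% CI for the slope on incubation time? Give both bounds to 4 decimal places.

df = n − 2 = 25 − 2 = 23.
t* = t_{0.025, 23} = 2.068658.
Margin = t* × SE = 2.068658 × 0.0851 = 0.176043.
CI: 0.3501 ± 0.176043 → (0.1741, 0.5261).
With 95% confidence, each one-unit increase in incubation time is associated with a change of between 0.1741 and 0.5261 log₁₀ CFU in bacterial colony count.

(0.1741, 0.5261)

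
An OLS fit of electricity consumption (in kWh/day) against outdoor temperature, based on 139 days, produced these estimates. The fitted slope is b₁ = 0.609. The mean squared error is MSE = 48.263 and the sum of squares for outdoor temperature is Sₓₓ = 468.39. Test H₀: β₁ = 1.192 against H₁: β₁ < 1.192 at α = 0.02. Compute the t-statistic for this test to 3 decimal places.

t = -1.816

SE(b₁) = √(MSE/Sₓₓ) = √(48.263/468.39) = 0.320999.
t = (0.609 − 1.192) / 0.320999 = -1.816.
df = n − 2 = 137.
One-sided p ≈ 0.0358, which is ≥ 0.02, so fail to reject H₀.
The data do not give significant evidence that the true slope on outdoor temperature is below 1.192 kWh/day per unit.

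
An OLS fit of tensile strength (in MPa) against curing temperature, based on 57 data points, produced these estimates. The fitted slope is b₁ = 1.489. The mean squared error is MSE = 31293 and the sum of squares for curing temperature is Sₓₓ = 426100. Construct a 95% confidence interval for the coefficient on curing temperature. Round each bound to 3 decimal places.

SE(b₁) = √(MSE/Sₓₓ) = √(31293/426100) = 0.270999.
df = n − 2 = 55.
t* = t_{0.025, 55} = 2.004045.
Margin = t* × SE = 2.004045 × 0.270999 = 0.54309.
CI: 1.489 ± 0.54309 → (0.946, 2.032).
With 95% confidence, each one-unit increase in curing temperature is associated with a change of between 0.946 and 2.032 MPa in tensile strength.

(0.946, 2.032)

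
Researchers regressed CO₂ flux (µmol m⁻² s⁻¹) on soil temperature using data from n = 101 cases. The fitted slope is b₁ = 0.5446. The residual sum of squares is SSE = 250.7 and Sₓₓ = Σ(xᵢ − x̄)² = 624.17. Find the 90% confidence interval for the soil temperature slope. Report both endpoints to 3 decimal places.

(0.439, 0.650)

MSE = SSE/(n − 2) = 250.7/99 = 2.53232.
SE(b₁) = √(MSE/Sₓₓ) = √(2.53232/624.17) = 0.0636954.
df = n − 2 = 99.
t* = t_{0.05, 99} = 1.660391.
Margin = t* × SE = 1.660391 × 0.0636954 = 0.10576.
CI: 0.5446 ± 0.10576 → (0.439, 0.650).
With 90% confidence, each one-unit increase in soil temperature is associated with a change of between 0.439 and 0.650 µmol m⁻² s⁻¹ in CO₂ flux.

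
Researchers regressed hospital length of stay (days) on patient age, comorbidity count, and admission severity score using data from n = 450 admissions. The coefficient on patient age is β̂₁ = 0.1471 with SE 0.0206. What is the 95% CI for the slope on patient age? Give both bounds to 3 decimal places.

df = n − k − 1 = 450 − 3 − 1 = 446.
t* = t_{0.025, 446} = 1.965297.
Margin = t* × SE = 1.965297 × 0.0206 = 0.04049.
CI: 0.1471 ± 0.04049 → (0.107, 0.188).
With 95% confidence, each one-unit increase in patient age is associated with a change of between 0.107 and 0.188 days in hospital length of stay, holding the other predictors fixed.

(0.107, 0.188)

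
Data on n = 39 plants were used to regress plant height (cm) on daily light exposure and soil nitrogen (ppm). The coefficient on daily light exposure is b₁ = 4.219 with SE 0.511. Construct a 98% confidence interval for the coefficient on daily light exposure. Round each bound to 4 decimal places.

df = n − k − 1 = 39 − 2 − 1 = 36.
t* = t_{0.01, 36} = 2.434494.
Margin = t* × SE = 2.434494 × 0.511 = 1.244026.
CI: 4.219 ± 1.244026 → (2.9750, 5.4630).
With 98% confidence, each one-unit increase in daily light exposure is associated with a change of between 2.9750 and 5.4630 cm in plant height, holding the other predictors fixed.

(2.9750, 5.4630)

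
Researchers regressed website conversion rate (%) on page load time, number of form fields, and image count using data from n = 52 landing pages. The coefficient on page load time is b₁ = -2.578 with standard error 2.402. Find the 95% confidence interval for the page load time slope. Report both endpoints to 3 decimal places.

df = n − k − 1 = 52 − 3 − 1 = 48.
t* = t_{0.025, 48} = 2.010635.
Margin = t* × SE = 2.010635 × 2.402 = 4.82954.
CI: -2.578 ± 4.82954 → (-7.408, 2.252).
With 95% confidence, each one-unit increase in page load time is associated with a change of between -7.408 and 2.252 % in website conversion rate, holding the other predictors fixed.

(-7.408, 2.252)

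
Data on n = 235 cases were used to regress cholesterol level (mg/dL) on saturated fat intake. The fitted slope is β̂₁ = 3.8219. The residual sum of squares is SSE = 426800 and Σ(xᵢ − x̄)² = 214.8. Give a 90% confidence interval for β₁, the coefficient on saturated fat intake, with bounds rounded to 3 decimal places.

(-1.001, 8.644)

MSE = SSE/(n − 2) = 426800/233 = 1831.76.
SE(β̂₁) = √(MSE/Sₓₓ) = √(1831.76/214.8) = 2.92023.
df = n − 2 = 233.
t* = t_{0.05, 233} = 1.65142.
Margin = t* × SE = 1.65142 × 2.92023 = 4.82253.
CI: 3.8219 ± 4.82253 → (-1.001, 8.644).
With 90% confidence, each one-unit increase in saturated fat intake is associated with a change of between -1.001 and 8.644 mg/dL in cholesterol level.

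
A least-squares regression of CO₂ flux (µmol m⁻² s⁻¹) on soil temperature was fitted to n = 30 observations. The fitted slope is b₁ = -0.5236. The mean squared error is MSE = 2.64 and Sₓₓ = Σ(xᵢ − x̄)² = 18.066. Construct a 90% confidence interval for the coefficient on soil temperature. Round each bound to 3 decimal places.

SE(b₁) = √(MSE/Sₓₓ) = √(2.64/18.066) = 0.382271.
df = n − 2 = 28.
t* = t_{0.05, 28} = 1.701131.
Margin = t* × SE = 1.701131 × 0.382271 = 0.65029.
CI: -0.5236 ± 0.65029 → (-1.174, 0.127).
With 90% confidence, each one-unit increase in soil temperature is associated with a change of between -1.174 and 0.127 µmol m⁻² s⁻¹ in CO₂ flux.

(-1.174, 0.127)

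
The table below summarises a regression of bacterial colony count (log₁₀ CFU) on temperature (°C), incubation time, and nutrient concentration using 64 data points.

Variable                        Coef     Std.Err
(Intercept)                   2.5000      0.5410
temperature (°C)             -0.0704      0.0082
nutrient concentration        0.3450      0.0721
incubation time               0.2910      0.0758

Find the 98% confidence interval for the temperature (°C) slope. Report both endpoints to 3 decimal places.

(-0.090, -0.051)

Read off: b = -0.0704, SE = 0.0082 for temperature (°C).
df = n − k − 1 = 64 − 3 − 1 = 60.
t* = t_{0.01, 60} = 2.390119.
Margin = t* × SE = 2.390119 × 0.0082 = 0.01960.
CI: -0.0704 ± 0.01960 → (-0.090, -0.051).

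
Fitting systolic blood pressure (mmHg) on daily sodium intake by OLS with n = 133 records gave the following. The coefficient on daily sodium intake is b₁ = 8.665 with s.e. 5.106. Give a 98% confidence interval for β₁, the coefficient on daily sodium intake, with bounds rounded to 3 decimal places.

(-3.360, 20.690)

df = n − 2 = 133 − 2 = 131.
t* = t_{0.01, 131} = 2.35515.
Margin = t* × SE = 2.35515 × 5.106 = 12.02540.
CI: 8.665 ± 12.02540 → (-3.360, 20.690).
With 98% confidence, each one-unit increase in daily sodium intake is associated with a change of between -3.360 and 20.690 mmHg in systolic blood pressure.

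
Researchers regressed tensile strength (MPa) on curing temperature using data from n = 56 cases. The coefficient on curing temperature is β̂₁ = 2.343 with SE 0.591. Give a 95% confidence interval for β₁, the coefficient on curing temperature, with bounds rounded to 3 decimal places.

(1.158, 3.528)

df = n − 2 = 56 − 2 = 54.
t* = t_{0.025, 54} = 2.004879.
Margin = t* × SE = 2.004879 × 0.591 = 1.18488.
CI: 2.343 ± 1.18488 → (1.158, 3.528).
With 95% confidence, each one-unit increase in curing temperature is associated with a change of between 1.158 and 3.528 MPa in tensile strength.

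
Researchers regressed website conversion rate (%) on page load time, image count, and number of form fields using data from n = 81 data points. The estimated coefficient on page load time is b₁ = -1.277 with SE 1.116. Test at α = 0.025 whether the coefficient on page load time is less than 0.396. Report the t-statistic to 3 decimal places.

H₀: β₁ = 0.396 vs H₁: β₁ < 0.396.
t = (b₁ − β₁⁰)/SE = (-1.277 − 0.396) / 1.116 = -1.499.
df = n − k − 1 = 81 − 3 − 1 = 77.
One-sided p ≈ 0.0690, which is ≥ 0.025, so fail to reject H₀.
The data do not give significant evidence that the true slope on page load time is below 0.396 % per unit, holding the other predictors fixed.

t = -1.499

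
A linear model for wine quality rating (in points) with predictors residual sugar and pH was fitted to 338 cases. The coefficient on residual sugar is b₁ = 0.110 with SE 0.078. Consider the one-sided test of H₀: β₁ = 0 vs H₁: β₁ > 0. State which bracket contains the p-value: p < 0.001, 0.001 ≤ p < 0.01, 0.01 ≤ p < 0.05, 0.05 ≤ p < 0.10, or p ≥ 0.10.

0.05 ≤ p < 0.10

t = 0.110 / 0.078 = 1.410.
df = n − k − 1 = 338 − 2 − 1 = 335.
One-sided p = P(T_{335} > t) ≈ 0.0797.
So 0.05 ≤ p < 0.10.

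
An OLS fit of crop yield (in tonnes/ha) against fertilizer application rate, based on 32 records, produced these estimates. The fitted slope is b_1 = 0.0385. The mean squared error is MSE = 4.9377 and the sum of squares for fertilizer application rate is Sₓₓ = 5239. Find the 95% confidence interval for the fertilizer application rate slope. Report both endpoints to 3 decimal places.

SE(b_1) = √(MSE/Sₓₓ) = √(4.9377/5239) = 0.0307.
df = n − 2 = 30.
t* = t_{0.025, 30} = 2.042272.
Margin = t* × SE = 2.042272 × 0.0307 = 0.06270.
CI: 0.0385 ± 0.06270 → (-0.024, 0.101).
With 95% confidence, each one-unit increase in fertilizer application rate is associated with a change of between -0.024 and 0.101 tonnes/ha in crop yield.

(-0.024, 0.101)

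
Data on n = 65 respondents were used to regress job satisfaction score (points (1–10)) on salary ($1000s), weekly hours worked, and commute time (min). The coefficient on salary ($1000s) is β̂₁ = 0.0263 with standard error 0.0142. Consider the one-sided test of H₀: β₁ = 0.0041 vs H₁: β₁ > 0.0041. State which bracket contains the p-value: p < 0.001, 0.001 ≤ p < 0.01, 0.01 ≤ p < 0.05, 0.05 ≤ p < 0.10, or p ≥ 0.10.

t = (0.0263 − 0.0041) / 0.0142 = 1.563.
df = n − k − 1 = 65 − 3 − 1 = 61.
One-sided p = P(T_{61} > t) ≈ 0.0616.
So 0.05 ≤ p < 0.10.

0.05 ≤ p < 0.10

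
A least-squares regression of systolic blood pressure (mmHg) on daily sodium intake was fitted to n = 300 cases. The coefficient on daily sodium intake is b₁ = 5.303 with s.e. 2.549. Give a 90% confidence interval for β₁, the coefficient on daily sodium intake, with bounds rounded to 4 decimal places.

df = n − 2 = 300 − 2 = 298.
t* = t_{0.05, 298} = 1.649983.
Margin = t* × SE = 1.649983 × 2.549 = 4.205807.
CI: 5.303 ± 4.205807 → (1.0972, 9.5088).
With 90% confidence, each one-unit increase in daily sodium intake is associated with a change of between 1.0972 and 9.5088 mmHg in systolic blood pressure.

(1.0972, 9.5088)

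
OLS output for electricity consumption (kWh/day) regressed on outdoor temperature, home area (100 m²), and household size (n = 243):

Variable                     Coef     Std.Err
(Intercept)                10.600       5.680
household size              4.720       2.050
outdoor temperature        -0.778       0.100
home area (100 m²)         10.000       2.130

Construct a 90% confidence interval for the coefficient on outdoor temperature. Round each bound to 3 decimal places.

(-0.943, -0.613)

Read off: b = -0.778, SE = 0.100 for outdoor temperature.
df = n − k − 1 = 243 − 3 − 1 = 239.
t* = t_{0.05, 239} = 1.651254.
Margin = t* × SE = 1.651254 × 0.100 = 0.16513.
CI: -0.778 ± 0.16513 → (-0.943, -0.613).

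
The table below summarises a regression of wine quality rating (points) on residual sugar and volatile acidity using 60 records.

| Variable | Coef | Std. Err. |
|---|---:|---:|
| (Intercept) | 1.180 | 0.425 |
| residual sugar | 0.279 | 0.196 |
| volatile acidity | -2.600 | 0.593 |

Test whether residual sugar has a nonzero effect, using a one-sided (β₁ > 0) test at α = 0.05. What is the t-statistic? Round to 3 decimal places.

Read off: b = 0.279, SE = 0.196 for residual sugar.
H₀: β₁ = 0 vs H₁: β₁ > 0.
t = 0.279 / 0.196 = 1.423.
df = n − k − 1 = 60 − 2 − 1 = 57.
One-sided p ≈ 0.0800, which is ≥ 0.05, so fail to reject H₀.
The data do not give significant evidence that the true slope on residual sugar is positive, holding the other predictors fixed.

t = 1.423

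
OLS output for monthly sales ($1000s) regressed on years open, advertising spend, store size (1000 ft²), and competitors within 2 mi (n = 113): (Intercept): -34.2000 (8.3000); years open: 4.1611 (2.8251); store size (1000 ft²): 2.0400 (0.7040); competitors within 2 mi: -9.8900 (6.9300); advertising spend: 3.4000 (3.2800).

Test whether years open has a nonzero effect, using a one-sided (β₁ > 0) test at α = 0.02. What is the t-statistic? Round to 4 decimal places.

Read off: b = 4.1611, SE = 2.8251 for years open.
H₀: β₁ = 0 vs H₁: β₁ > 0.
t = 4.1611 / 2.8251 = 1.4729.
df = n − k − 1 = 113 − 4 − 1 = 108.
One-sided p ≈ 0.0718, which is ≥ 0.02, so fail to reject H₀.
The data do not give significant evidence that the true slope on years open is positive, holding the other predictors fixed.

t = 1.4729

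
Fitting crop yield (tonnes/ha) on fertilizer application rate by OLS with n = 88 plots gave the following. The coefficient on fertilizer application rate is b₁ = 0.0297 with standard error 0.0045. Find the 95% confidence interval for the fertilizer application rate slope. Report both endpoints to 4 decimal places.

(0.0208, 0.0386)

df = n − 2 = 88 − 2 = 86.
t* = t_{0.025, 86} = 1.987934.
Margin = t* × SE = 1.987934 × 0.0045 = 0.008946.
CI: 0.0297 ± 0.008946 → (0.0208, 0.0386).
With 95% confidence, each one-unit increase in fertilizer application rate is associated with a change of between 0.0208 and 0.0386 tonnes/ha in crop yield.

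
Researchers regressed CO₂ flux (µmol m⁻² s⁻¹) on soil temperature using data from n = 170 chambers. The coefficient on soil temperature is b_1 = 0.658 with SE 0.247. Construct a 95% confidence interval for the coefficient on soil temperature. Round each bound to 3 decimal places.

(0.170, 1.146)

df = n − 2 = 170 − 2 = 168.
t* = t_{0.025, 168} = 1.974185.
Margin = t* × SE = 1.974185 × 0.247 = 0.48762.
CI: 0.658 ± 0.48762 → (0.170, 1.146).
With 95% confidence, each one-unit increase in soil temperature is associated with a change of between 0.170 and 1.146 µmol m⁻² s⁻¹ in CO₂ flux.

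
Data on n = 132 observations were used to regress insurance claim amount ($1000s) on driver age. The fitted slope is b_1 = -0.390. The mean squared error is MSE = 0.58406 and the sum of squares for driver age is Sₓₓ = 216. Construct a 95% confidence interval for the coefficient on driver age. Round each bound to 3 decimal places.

(-0.493, -0.287)

SE(b_1) = √(MSE/Sₓₓ) = √(0.58406/216) = 0.0519998.
df = n − 2 = 130.
t* = t_{0.025, 130} = 1.97838.
Margin = t* × SE = 1.97838 × 0.0519998 = 0.10288.
CI: -0.390 ± 0.10288 → (-0.493, -0.287).
With 95% confidence, each one-unit increase in driver age is associated with a change of between -0.493 and -0.287 $1000s in insurance claim amount.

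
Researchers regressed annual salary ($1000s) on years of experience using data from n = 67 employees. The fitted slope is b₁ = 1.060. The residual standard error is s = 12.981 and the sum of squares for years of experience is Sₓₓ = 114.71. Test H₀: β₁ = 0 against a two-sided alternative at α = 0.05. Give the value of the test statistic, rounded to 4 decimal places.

t = 0.8746

SE(b₁) = s/√Sₓₓ = 12.981/√114.71 = 1.21201.
t = 1.060 / 1.21201 = 0.8746.
df = n − 2 = 65.
Two-sided p ≈ 0.3850, which is ≥ 0.05, so fail to reject H₀.
The data do not give significant evidence of an association between years of experience and annual salary.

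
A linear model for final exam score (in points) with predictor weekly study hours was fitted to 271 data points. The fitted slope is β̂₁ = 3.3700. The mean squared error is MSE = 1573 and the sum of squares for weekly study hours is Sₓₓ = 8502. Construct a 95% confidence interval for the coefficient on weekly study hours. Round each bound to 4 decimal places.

SE(β̂₁) = √(MSE/Sₓₓ) = √(1573/8502) = 0.430134.
df = n − 2 = 269.
t* = t_{0.025, 269} = 1.968822.
Margin = t* × SE = 1.968822 × 0.430134 = 0.846857.
CI: 3.3700 ± 0.846857 → (2.5231, 4.2169).
With 95% confidence, each one-unit increase in weekly study hours is associated with a change of between 2.5231 and 4.2169 points in final exam score.

(2.5231, 4.2169)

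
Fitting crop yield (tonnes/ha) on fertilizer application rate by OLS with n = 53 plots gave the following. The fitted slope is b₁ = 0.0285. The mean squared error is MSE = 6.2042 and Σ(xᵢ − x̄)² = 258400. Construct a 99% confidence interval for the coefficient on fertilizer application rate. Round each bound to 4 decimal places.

(0.0154, 0.0416)

SE(b₁) = √(MSE/Sₓₓ) = √(6.2042/258400) = 0.00490001.
df = n − 2 = 51.
t* = t_{0.005, 51} = 2.675722.
Margin = t* × SE = 2.675722 × 0.00490001 = 0.013111.
CI: 0.0285 ± 0.013111 → (0.0154, 0.0416).
With 99% confidence, each one-unit increase in fertilizer application rate is associated with a change of between 0.0154 and 0.0416 tonnes/ha in crop yield.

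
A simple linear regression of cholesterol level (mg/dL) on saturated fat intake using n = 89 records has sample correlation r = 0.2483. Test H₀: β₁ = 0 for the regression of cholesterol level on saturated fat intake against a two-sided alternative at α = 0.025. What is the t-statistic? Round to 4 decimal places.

t = r·√(n − 2)/√(1 − r²) = 0.2483·√87/√0.938347 = 2.3909.
df = n − 2 = 87.
Two-sided p ≈ 0.0190, which is < 0.025, so reject H₀.
There is evidence of a linear association between saturated fat intake and cholesterol level.

t = 2.3909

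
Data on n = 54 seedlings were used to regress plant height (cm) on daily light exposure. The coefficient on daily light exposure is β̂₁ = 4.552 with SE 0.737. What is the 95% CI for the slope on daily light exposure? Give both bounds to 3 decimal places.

df = n − 2 = 54 − 2 = 52.
t* = t_{0.025, 52} = 2.006647.
Margin = t* × SE = 2.006647 × 0.737 = 1.47890.
CI: 4.552 ± 1.47890 → (3.073, 6.031).
With 95% confidence, each one-unit increase in daily light exposure is associated with a change of between 3.073 and 6.031 cm in plant height.

(3.073, 6.031)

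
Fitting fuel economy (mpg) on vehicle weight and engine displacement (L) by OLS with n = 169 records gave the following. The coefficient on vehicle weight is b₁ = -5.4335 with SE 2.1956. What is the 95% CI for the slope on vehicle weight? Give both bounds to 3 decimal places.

df = n − k − 1 = 169 − 2 − 1 = 166.
t* = t_{0.025, 166} = 1.974358.
Margin = t* × SE = 1.974358 × 2.1956 = 4.33490.
CI: -5.4335 ± 4.33490 → (-9.768, -1.099).
With 95% confidence, each one-unit increase in vehicle weight is associated with a change of between -9.768 and -1.099 mpg in fuel economy, holding the other predictors fixed.

(-9.768, -1.099)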